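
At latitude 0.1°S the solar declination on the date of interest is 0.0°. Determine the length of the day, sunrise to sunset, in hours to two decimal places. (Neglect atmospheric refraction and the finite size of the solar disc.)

12.00 hours

The sunset hour angle satisfies cos H_s = −tan φ tan δ = 0.0000, giving H_s = 90.00°.
Day length = 2 H_s / 15° h⁻¹ = 180.00° / 15 = 12.000 h.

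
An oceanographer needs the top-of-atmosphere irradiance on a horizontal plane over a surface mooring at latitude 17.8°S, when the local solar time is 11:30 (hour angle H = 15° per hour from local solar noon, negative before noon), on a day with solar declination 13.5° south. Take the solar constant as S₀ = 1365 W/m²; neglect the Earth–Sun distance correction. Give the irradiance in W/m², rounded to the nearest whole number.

Hour angle H = 15° × (11.5 − 12) = -7.50°.
cos θ_z = sin(-17.8°) sin(-13.5°) + cos(-17.8°) cos(-13.5°) cos(-7.50°) = 0.0714 + 0.9179 = 0.9893.
Top-of-atmosphere irradiance = S₀ cos θ_z = 1365 × 0.9893 = 1350.39 W/m².

1350 W/m²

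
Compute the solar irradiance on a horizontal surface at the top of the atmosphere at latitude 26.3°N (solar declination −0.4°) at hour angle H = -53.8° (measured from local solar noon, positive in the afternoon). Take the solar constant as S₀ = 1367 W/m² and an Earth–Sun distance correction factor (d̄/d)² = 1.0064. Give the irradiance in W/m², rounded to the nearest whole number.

cos θ_z = sin(26.3°) sin(-0.4°) + cos(26.3°) cos(-0.4°) cos(-53.80°) = -0.0031 + 0.5295 = 0.5264.
Top-of-atmosphere irradiance = S₀ (d̄/d)² cos θ_z = 1367 × 1.0064 × 0.5264 = 724.19 W/m².

724 W/m²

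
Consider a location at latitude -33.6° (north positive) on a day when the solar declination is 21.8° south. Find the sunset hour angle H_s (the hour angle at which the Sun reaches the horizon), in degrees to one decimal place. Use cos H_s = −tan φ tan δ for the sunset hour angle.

105.4°

−tan φ tan δ = −(-0.6644)(-0.4000) = -0.2658; H_s = arccos(-0.2658) = 105.41°.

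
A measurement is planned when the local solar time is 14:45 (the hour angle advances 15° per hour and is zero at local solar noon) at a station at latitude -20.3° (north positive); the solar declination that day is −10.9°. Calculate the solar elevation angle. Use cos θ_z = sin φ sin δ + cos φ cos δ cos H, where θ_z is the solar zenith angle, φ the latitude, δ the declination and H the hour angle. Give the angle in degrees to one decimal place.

49.3°

Hour angle H = 15° × (14.75 − 12) = 41.25°.
cos θ_z = sin φ sin δ + cos φ cos δ cos H = (-0.3469)(-0.1891) + (0.9379)(0.9820)(0.7518) = 0.7580.
θ_z = arccos(0.7580) = 40.71°, so the elevation is 90° − 40.71° = 49.29°.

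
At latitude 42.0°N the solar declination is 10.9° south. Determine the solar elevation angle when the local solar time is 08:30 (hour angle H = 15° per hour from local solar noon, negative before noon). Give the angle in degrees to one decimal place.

18.5°

Hour angle H = 15° × (8.5 − 12) = -52.50°.
cos θ_z = sin(42.0°) sin(-10.9°) + cos(42.0°) cos(-10.9°) cos(-52.50°) = -0.1265 + 0.4442 = 0.3177.
θ_z = arccos(0.3177) = 71.48°, so the elevation is 90° − 71.48° = 18.52°.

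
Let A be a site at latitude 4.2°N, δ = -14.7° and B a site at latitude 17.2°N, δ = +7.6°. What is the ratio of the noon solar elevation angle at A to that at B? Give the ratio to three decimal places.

0.884

A: 90° − |4.2 − (-14.7)| = 71.10°.
B: 90° − |17.2 − (7.6)| = 80.40°.
Ratio A/B = 71.1000 / 80.4000 = 0.8843.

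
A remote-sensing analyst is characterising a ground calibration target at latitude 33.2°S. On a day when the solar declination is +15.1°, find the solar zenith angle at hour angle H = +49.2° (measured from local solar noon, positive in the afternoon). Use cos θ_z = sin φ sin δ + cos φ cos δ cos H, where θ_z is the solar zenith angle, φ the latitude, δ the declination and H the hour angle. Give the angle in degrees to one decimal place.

cos θ_z = sin φ sin δ + cos φ cos δ cos H = (-0.5476)(0.2605) + (0.8368)(0.9655)(0.6534) = 0.3853.
θ_z = arccos(0.3853) = 67.34°.

67.3°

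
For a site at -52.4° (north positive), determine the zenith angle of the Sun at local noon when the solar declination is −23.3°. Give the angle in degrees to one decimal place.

At local solar noon the hour angle is zero, so the zenith angle is |φ − δ| = |-52.4° − (-23.3°)| = 29.1°.

29.1°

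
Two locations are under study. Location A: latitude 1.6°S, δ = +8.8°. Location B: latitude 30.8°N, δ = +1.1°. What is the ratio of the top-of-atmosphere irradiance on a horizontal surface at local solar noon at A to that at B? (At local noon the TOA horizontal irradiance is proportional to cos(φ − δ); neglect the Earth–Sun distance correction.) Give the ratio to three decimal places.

1.132

A: cos θ_z = cos(-1.6° − (8.8°)) = 0.9836.
B: cos θ_z = cos(30.8° − (1.1°)) = 0.8686.
Ratio A/B = 0.9836 / 0.8686 = 1.1324.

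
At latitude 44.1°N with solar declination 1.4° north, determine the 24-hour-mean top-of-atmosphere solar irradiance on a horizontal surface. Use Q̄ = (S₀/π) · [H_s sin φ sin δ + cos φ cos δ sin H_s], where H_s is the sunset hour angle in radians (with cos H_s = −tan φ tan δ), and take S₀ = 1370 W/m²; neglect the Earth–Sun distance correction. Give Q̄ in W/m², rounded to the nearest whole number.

325 W/m²

−tan φ tan δ = −(0.9691)(0.0244) = -0.0236; H_s = arccos(-0.0236) = 91.35°. In radians, H_s = 1.5944.
H_s sin φ sin δ = 1.5944 × 0.6959 × 0.0244 = 0.0271.
cos φ cos δ sin H_s = 0.7181 × 0.9997 × 0.9997 = 0.7177.
Q̄ = (1370/π) × (0.0271 + 0.7177) = 436.08 × 0.7448 = 324.79 W/m².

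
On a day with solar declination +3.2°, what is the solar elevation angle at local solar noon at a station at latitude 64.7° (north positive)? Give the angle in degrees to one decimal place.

At local solar noon the hour angle is zero, so the elevation is 90° − |φ − δ| = 90° − |64.7° − (3.2°)| = 90° − 61.5° = 28.5°.

28.5°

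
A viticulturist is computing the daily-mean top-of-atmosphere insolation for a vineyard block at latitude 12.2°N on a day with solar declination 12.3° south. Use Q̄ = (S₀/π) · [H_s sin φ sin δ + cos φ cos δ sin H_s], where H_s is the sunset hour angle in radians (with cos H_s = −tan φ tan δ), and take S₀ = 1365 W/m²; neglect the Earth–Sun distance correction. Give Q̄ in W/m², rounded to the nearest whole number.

The sunset hour angle satisfies cos H_s = −tan φ tan δ = 0.0471, giving H_s = 87.30°. In radians, H_s = 1.5237.
H_s sin φ sin δ = 1.5237 × 0.2113 × -0.2130 = -0.0686.
cos φ cos δ sin H_s = 0.9774 × 0.9770 × 0.9989 = 0.9539.
Q̄ = (1365/π) × (-0.0686 + 0.9539) = 434.49 × 0.8853 = 384.65 W/m².

385 W/m²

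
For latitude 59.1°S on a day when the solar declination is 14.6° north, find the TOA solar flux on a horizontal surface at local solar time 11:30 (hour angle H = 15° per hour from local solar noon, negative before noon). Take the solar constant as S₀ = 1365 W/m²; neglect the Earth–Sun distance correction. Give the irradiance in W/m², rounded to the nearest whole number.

377 W/m²

Hour angle H = 15° × (11.5 − 12) = -7.50°.
cos θ_z = sin φ sin δ + cos φ cos δ cos H = (-0.8581)(0.2521) + (0.5135)(0.9677)(0.9914) = 0.2763.
Top-of-atmosphere irradiance = S₀ cos θ_z = 1365 × 0.2763 = 377.15 W/m².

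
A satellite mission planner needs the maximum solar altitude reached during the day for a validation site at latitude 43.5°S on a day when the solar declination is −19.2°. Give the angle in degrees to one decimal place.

At local solar noon the hour angle is zero, so the elevation is 90° − |φ − δ| = 90° − |-43.5° − (-19.2°)| = 90° − 24.3° = 65.7°.

65.7°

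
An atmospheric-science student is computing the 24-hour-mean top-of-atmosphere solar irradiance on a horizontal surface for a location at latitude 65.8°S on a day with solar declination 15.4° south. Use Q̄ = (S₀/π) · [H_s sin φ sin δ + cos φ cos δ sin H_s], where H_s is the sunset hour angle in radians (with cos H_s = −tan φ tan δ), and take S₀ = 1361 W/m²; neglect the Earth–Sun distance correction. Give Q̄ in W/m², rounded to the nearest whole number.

369 W/m²

The sunset hour angle satisfies cos H_s = −tan φ tan δ = -0.6129, giving H_s = 127.80°. In radians, H_s = 2.2305.
H_s sin φ sin δ = 2.2305 × -0.9121 × -0.2656 = 0.5403.
cos φ cos δ sin H_s = 0.4099 × 0.9641 × 0.7902 = 0.3123.
Q̄ = (1361/π) × (0.5403 + 0.3123) = 433.22 × 0.8526 = 369.36 W/m².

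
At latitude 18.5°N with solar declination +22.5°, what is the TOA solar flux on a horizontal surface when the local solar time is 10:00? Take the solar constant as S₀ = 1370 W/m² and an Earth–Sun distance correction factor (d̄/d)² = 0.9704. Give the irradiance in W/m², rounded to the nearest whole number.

1170 W/m²

Hour angle H = 15° × (10 − 12) = -30.00°.
cos θ_z = sin(18.5°) sin(22.5°) + cos(18.5°) cos(22.5°) cos(-30.00°) = 0.1214 + 0.7588 = 0.8802.
Top-of-atmosphere irradiance = S₀ (d̄/d)² cos θ_z = 1370 × 0.9704 × 0.8802 = 1170.18 W/m².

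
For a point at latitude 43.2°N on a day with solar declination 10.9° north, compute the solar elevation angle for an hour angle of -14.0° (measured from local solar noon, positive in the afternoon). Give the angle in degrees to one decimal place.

55.5°

cos θ_z = sin φ sin δ + cos φ cos δ cos H = (0.6845)(0.1891) + (0.7290)(0.9820)(0.9703) = 0.8241.
θ_z = arccos(0.8241) = 34.50°, so the elevation is 90° − 34.50° = 55.50°.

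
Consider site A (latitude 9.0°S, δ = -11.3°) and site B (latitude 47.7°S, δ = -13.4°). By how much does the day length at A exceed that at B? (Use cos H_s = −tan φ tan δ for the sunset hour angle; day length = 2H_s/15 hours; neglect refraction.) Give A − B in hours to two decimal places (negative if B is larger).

A: H_s = arccos(−tan -9.0° · tan -11.3°) = 91.81°, so 2H_s/15 = 12.2413 h.
B: H_s = arccos(−tan -47.7° · tan -13.4°) = 105.18°, so 2H_s/15 = 14.0240 h.
A − B = 12.2413 − 14.0240 = -1.7827 h.

-1.78 h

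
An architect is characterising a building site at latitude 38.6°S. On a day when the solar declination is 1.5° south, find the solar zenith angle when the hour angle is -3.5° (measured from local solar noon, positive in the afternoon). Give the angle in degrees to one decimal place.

37.2°

cos θ_z = sin φ sin δ + cos φ cos δ cos H = (-0.6239)(-0.0262) + (0.7815)(0.9997)(0.9981) = 0.7961.
θ_z = arccos(0.7961) = 37.24°.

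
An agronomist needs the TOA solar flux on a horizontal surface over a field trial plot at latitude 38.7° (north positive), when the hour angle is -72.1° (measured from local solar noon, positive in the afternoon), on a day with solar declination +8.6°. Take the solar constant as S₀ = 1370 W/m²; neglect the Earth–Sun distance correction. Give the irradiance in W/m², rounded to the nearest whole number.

453 W/m²

With φ = 38.7°, δ = 8.6°, H = -72.10°: sin φ sin δ = 0.0935, cos φ cos δ cos H = 0.2372, so cos θ_z = 0.3307.
Top-of-atmosphere irradiance = S₀ cos θ_z = 1370 × 0.3307 = 453.06 W/m².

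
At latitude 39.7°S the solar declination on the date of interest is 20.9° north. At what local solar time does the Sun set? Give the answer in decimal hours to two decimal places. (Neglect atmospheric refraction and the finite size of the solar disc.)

−tan φ tan δ = −(-0.8302)(0.3819) = 0.3171; H_s = arccos(0.3171) = 71.51°.
Sunset is at 12 + H_s/15 = 12 + 4.767 = 16.767 h local solar time.

16.77 h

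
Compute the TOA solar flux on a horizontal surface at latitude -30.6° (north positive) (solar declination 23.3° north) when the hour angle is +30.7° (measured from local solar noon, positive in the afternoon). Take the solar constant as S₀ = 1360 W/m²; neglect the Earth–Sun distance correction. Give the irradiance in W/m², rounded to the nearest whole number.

651 W/m²

cos θ_z = sin(-30.6°) sin(23.3°) + cos(-30.6°) cos(23.3°) cos(30.70°) = -0.2013 + 0.6798 = 0.4785.
Top-of-atmosphere irradiance = S₀ cos θ_z = 1360 × 0.4785 = 650.76 W/m².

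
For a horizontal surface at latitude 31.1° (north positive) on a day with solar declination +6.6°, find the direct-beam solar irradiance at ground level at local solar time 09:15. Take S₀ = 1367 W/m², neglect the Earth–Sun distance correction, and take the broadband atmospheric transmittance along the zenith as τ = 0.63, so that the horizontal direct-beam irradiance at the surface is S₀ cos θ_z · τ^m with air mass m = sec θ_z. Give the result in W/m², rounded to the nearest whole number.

493 W/m²

Hour angle H = 15° × (9.25 − 12) = -41.25°.
cos θ_z = sin φ sin δ + cos φ cos δ cos H = (0.5165)(0.1149) + (0.8563)(0.9934)(0.7518) = 0.6989.
Air mass m = 1/cos θ_z = 1/0.6989 = 1.431; τ^m = 0.63^1.431 = 0.5162.
Surface direct beam = 1367 × 0.6989 × 0.5162 = 493.18 W/m².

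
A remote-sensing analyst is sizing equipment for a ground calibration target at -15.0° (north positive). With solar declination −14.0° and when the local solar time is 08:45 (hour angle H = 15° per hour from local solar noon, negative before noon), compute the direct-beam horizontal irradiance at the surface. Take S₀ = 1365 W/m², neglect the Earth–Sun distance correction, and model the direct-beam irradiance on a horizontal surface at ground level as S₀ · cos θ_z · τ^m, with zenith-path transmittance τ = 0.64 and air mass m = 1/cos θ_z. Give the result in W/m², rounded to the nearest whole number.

482 W/m²

Hour angle H = 15° × (8.75 − 12) = -48.75°.
cos θ_z = sin(-15.0°) sin(-14.0°) + cos(-15.0°) cos(-14.0°) cos(-48.75°) = 0.0626 + 0.6180 = 0.6806.
Air mass m = 1/cos θ_z = 1/0.6806 = 1.469; τ^m = 0.64^1.469 = 0.5191.
Surface direct beam = 1365 × 0.6806 × 0.5191 = 482.25 W/m².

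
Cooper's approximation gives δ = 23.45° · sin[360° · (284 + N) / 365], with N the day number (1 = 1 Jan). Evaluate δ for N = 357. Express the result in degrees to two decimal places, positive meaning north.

-23.43°

360 × (284 + 357) / 365 = 632.219°; sin(632.219°) = -0.9993.
δ = 23.45 × -0.9993 = -23.434° ≈ -23.43°.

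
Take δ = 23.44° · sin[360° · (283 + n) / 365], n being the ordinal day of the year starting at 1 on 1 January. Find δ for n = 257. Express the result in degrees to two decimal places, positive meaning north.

+3.02°

360 × (283 + 257) / 365 = 532.603°; sin(532.603°) = 0.1287.
δ = 23.44 × 0.1287 = 3.017° ≈ +3.02°.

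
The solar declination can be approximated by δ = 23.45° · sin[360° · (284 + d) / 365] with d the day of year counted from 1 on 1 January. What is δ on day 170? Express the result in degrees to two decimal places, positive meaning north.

+23.43°

360 × (284 + 170) / 365 = 447.781°; sin(447.781°) = 0.9993.
δ = 23.45 × 0.9993 = 23.434° ≈ +23.43°.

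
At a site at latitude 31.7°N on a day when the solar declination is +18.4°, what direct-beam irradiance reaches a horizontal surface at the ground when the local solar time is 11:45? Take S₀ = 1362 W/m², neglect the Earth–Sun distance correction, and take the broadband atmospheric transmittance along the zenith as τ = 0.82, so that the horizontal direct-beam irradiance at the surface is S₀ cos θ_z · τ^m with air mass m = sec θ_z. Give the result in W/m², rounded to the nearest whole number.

1079 W/m²

Hour angle H = 15° × (11.75 − 12) = -3.75°.
cos θ_z = sin φ sin δ + cos φ cos δ cos H = (0.5255)(0.3156) + (0.8508)(0.9489)(0.9979) = 0.9715.
Air mass m = 1/cos θ_z = 1/0.9715 = 1.029; τ^m = 0.82^1.029 = 0.8153.
Surface direct beam = 1362 × 0.9715 × 0.8153 = 1078.79 W/m².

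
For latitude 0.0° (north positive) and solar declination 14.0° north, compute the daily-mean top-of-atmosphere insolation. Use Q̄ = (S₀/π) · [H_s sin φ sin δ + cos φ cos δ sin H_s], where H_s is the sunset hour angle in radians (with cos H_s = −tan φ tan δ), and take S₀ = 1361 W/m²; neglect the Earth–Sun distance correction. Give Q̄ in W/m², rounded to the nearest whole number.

The sunset hour angle satisfies cos H_s = −tan φ tan δ = 0.0000, giving H_s = 90.00°. In radians, H_s = 1.5708.
H_s sin φ sin δ = 1.5708 × 0.0000 × 0.2419 = 0.0000.
cos φ cos δ sin H_s = 1.0000 × 0.9703 × 1.0000 = 0.9703.
Q̄ = (1361/π) × (0.0000 + 0.9703) = 433.22 × 0.9703 = 420.35 W/m².

420 W/m²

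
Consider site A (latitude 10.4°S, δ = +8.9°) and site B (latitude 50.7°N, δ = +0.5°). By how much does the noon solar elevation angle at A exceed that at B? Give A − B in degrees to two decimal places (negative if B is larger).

A: 90° − |-10.4 − (8.9)| = 70.70°.
B: 90° − |50.7 − (0.5)| = 39.80°.
A − B = 70.70 − 39.80 = 30.90°.

+30.90°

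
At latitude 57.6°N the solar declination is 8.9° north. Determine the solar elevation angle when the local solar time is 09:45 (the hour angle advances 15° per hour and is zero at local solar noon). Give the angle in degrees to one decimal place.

34.8°

Hour angle H = 15° × (9.75 − 12) = -33.75°.
With φ = 57.6°, δ = 8.9°, H = -33.75°: sin φ sin δ = 0.1306, cos φ cos δ cos H = 0.4402, so cos θ_z = 0.5708.
θ_z = arccos(0.5708) = 55.19°, so the elevation is 90° − 55.19° = 34.81°.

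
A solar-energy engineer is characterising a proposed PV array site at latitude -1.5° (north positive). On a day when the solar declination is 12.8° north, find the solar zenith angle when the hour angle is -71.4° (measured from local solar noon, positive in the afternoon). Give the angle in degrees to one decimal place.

cos θ_z = sin(-1.5°) sin(12.8°) + cos(-1.5°) cos(12.8°) cos(-71.40°) = -0.0058 + 0.3109 = 0.3051.
θ_z = arccos(0.3051) = 72.24°.

72.2°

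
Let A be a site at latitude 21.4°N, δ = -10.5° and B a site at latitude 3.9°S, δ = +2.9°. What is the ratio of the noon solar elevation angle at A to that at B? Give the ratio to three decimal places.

A: 90° − |21.4 − (-10.5)| = 58.10°.
B: 90° − |-3.9 − (2.9)| = 83.20°.
Ratio A/B = 58.1000 / 83.2000 = 0.6983.

0.698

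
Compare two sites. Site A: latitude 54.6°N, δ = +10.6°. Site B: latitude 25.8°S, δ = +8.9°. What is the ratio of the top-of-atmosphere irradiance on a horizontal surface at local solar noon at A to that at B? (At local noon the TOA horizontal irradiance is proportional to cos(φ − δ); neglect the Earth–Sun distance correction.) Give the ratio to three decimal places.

A: cos θ_z = cos(54.6° − (10.6°)) = 0.7193.
B: cos θ_z = cos(-25.8° − (8.9°)) = 0.8221.
Ratio A/B = 0.7193 / 0.8221 = 0.8750.

0.875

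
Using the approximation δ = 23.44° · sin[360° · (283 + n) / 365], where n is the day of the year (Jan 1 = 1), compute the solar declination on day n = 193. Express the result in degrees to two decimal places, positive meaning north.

+22.10°

360 × (283 + 193) / 365 = 469.479°; sin(469.479°) = 0.9428.
δ = 23.44 × 0.9428 = 22.099° ≈ +22.10°.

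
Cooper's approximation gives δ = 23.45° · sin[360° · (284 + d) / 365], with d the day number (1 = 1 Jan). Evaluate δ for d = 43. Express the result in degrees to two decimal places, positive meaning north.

360 × (284 + 43) / 365 = 322.521°; sin(322.521°) = -0.6085.
δ = 23.45 × -0.6085 = -14.269° ≈ -14.27°.

-14.27°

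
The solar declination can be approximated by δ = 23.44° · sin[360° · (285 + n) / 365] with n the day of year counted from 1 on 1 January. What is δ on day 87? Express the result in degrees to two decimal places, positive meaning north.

+2.82°

360 × (285 + 87) / 365 = 366.904°; sin(366.904°) = 0.1202.
δ = 23.44 × 0.1202 = 2.817° ≈ +2.82°.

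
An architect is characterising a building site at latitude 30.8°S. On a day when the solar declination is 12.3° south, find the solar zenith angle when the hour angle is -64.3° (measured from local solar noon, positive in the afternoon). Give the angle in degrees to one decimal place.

cos θ_z = sin(-30.8°) sin(-12.3°) + cos(-30.8°) cos(-12.3°) cos(-64.30°) = 0.1091 + 0.3639 = 0.4730.
θ_z = arccos(0.4730) = 61.77°.

61.8°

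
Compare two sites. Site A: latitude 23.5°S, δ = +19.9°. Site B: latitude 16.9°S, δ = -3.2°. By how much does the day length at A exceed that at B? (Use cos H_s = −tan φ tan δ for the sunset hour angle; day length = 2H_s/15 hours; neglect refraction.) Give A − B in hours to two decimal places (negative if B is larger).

A: H_s = arccos(−tan -23.5° · tan 19.9°) = 80.94°, so 2H_s/15 = 10.7920 h.
B: H_s = arccos(−tan -16.9° · tan -3.2°) = 90.97°, so 2H_s/15 = 12.1293 h.
A − B = 10.7920 − 12.1293 = -1.3373 h.

-1.34 h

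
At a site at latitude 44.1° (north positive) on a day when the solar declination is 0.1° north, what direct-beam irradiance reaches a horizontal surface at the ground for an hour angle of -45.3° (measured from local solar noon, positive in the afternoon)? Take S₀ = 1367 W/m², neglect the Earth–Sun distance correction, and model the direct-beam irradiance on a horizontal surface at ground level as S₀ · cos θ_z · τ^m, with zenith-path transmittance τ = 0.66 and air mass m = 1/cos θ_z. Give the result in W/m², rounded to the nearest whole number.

305 W/m²

cos θ_z = sin(44.1°) sin(0.1°) + cos(44.1°) cos(0.1°) cos(-45.30°) = 0.0012 + 0.5051 = 0.5063.
Air mass m = 1/cos θ_z = 1/0.5063 = 1.975; τ^m = 0.66^1.975 = 0.4401.
Surface direct beam = 1367 × 0.5063 × 0.4401 = 304.60 W/m².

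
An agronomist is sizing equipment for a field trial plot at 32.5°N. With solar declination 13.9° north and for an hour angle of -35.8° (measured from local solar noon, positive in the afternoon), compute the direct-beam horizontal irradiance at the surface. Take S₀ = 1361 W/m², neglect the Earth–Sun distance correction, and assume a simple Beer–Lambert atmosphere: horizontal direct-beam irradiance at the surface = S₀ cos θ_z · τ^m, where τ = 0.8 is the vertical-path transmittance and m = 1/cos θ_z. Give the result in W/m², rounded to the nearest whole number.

815 W/m²

cos θ_z = sin(32.5°) sin(13.9°) + cos(32.5°) cos(13.9°) cos(-35.80°) = 0.1291 + 0.6640 = 0.7931.
Air mass m = 1/cos θ_z = 1/0.7931 = 1.261; τ^m = 0.8^1.261 = 0.7547.
Surface direct beam = 1361 × 0.7931 × 0.7547 = 814.63 W/m².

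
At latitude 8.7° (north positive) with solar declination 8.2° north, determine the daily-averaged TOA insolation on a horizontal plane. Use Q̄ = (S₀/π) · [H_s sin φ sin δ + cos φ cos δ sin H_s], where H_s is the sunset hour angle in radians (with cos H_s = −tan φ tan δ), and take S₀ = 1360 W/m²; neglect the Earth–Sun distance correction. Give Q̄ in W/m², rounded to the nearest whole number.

438 W/m²

cos H_s = −tan(8.7°) · tan(8.2°) = -0.0221, so H_s = arccos(-0.0221) = 91.27°. In radians, H_s = 1.5930.
H_s sin φ sin δ = 1.5930 × 0.1513 × 0.1426 = 0.0344.
cos φ cos δ sin H_s = 0.9885 × 0.9898 × 0.9998 = 0.9782.
Q̄ = (1360/π) × (0.0344 + 0.9782) = 432.90 × 1.0126 = 438.35 W/m².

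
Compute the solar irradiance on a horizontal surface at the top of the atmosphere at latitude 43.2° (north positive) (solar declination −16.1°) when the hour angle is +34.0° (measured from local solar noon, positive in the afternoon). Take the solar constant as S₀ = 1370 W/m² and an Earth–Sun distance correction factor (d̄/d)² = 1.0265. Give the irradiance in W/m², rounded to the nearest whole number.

550 W/m²

cos θ_z = sin φ sin δ + cos φ cos δ cos H = (0.6845)(-0.2773) + (0.7290)(0.9608)(0.8290) = 0.3908.
Top-of-atmosphere irradiance = S₀ (d̄/d)² cos θ_z = 1370 × 1.0265 × 0.3908 = 549.58 W/m².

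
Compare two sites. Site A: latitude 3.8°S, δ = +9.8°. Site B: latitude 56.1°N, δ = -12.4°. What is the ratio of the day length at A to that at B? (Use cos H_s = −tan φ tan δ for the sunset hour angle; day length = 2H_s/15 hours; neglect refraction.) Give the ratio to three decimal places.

A: H_s = arccos(−tan -3.8° · tan 9.8°) = 89.34°, so 2H_s/15 = 11.9120 h.
B: H_s = arccos(−tan 56.1° · tan -12.4°) = 70.90°, so 2H_s/15 = 9.4533 h.
Ratio A/B = 11.9120 / 9.4533 = 1.2601.

1.260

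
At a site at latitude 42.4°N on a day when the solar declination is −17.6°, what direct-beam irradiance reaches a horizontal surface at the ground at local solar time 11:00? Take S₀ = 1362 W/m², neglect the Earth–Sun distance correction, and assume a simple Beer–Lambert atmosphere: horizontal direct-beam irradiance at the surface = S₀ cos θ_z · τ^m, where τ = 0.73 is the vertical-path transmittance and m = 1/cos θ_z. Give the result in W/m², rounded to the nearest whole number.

Hour angle H = 15° × (11 − 12) = -15.00°.
cos θ_z = sin(42.4°) sin(-17.6°) + cos(42.4°) cos(-17.6°) cos(-15.00°) = -0.2039 + 0.6799 = 0.4760.
Air mass m = 1/cos θ_z = 1/0.4760 = 2.101; τ^m = 0.73^2.101 = 0.5162.
Surface direct beam = 1362 × 0.4760 × 0.5162 = 334.66 W/m².

335 W/m²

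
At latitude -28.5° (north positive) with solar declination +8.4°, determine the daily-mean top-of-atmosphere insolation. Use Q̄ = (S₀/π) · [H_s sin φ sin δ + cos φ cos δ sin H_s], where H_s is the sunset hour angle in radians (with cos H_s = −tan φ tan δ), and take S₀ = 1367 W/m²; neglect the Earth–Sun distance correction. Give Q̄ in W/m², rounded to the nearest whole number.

−tan φ tan δ = −(-0.5430)(0.1477) = 0.0802; H_s = arccos(0.0802) = 85.40°. In radians, H_s = 1.4905.
H_s sin φ sin δ = 1.4905 × -0.4772 × 0.1461 = -0.1039.
cos φ cos δ sin H_s = 0.8788 × 0.9893 × 0.9968 = 0.8666.
Q̄ = (1367/π) × (-0.1039 + 0.8666) = 435.13 × 0.7627 = 331.87 W/m².

332 W/m²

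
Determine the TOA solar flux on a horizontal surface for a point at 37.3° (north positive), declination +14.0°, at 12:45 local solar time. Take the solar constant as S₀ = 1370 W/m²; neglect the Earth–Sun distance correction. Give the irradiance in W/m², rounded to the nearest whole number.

Hour angle H = 15° × (12.75 − 12) = 11.25°.
With φ = 37.3°, δ = 14.0°, H = 11.25°: sin φ sin δ = 0.1466, cos φ cos δ cos H = 0.7570, so cos θ_z = 0.9036.
Top-of-atmosphere irradiance = S₀ cos θ_z = 1370 × 0.9036 = 1237.93 W/m².

1238 W/m²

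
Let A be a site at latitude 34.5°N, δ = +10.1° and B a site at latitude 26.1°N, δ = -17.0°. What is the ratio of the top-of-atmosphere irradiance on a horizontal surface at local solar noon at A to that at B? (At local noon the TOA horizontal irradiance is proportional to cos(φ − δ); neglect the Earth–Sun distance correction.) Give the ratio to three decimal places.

A: cos θ_z = cos(34.5° − (10.1°)) = 0.9107.
B: cos θ_z = cos(26.1° − (-17.0°)) = 0.7302.
Ratio A/B = 0.9107 / 0.7302 = 1.2472.

1.247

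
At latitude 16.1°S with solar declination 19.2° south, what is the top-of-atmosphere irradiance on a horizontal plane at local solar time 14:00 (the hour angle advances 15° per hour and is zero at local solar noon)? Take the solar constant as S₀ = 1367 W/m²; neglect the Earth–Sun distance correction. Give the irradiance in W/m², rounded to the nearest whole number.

1199 W/m²

Hour angle H = 15° × (14 − 12) = 30.00°.
cos θ_z = sin φ sin δ + cos φ cos δ cos H = (-0.2773)(-0.3289) + (0.9608)(0.9444)(0.8660) = 0.8770.
Top-of-atmosphere irradiance = S₀ cos θ_z = 1367 × 0.8770 = 1198.86 W/m².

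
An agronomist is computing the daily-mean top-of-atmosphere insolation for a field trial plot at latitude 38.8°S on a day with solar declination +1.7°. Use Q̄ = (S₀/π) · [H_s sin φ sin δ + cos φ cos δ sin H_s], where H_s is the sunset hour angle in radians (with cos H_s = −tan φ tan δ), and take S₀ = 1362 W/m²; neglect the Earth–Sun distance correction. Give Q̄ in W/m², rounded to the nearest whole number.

325 W/m²

−tan φ tan δ = −(-0.8040)(0.0297) = 0.0239; H_s = arccos(0.0239) = 88.63°. In radians, H_s = 1.5469.
H_s sin φ sin δ = 1.5469 × -0.6266 × 0.0297 = -0.0288.
cos φ cos δ sin H_s = 0.7793 × 0.9996 × 0.9997 = 0.7788.
Q̄ = (1362/π) × (-0.0288 + 0.7788) = 433.54 × 0.7500 = 325.16 W/m².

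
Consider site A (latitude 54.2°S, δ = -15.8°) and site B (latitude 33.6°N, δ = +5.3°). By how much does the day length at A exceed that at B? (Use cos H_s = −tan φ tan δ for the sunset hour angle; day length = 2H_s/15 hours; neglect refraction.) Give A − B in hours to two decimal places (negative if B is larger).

+2.61 h

A: H_s = arccos(−tan -54.2° · tan -15.8°) = 113.10°, so 2H_s/15 = 15.0800 h.
B: H_s = arccos(−tan 33.6° · tan 5.3°) = 93.53°, so 2H_s/15 = 12.4707 h.
A − B = 15.0800 − 12.4707 = 2.6093 h.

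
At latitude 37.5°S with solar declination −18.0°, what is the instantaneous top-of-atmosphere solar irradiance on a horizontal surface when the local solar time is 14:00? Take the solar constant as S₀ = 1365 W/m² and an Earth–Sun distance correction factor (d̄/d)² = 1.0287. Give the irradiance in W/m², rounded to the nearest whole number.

Hour angle H = 15° × (14 − 12) = 30.00°.
cos θ_z = sin φ sin δ + cos φ cos δ cos H = (-0.6088)(-0.3090) + (0.7934)(0.9511)(0.8660) = 0.8416.
Top-of-atmosphere irradiance = S₀ (d̄/d)² cos θ_z = 1365 × 1.0287 × 0.8416 = 1181.75 W/m².

1182 W/m²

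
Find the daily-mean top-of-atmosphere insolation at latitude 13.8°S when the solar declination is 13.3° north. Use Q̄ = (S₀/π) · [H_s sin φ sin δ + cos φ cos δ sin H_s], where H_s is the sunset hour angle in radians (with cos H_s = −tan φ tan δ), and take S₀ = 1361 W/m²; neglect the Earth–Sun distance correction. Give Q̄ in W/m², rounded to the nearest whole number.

373 W/m²

−tan φ tan δ = −(-0.2456)(0.2364) = 0.0581; H_s = arccos(0.0581) = 86.67°. In radians, H_s = 1.5127.
H_s sin φ sin δ = 1.5127 × -0.2385 × 0.2300 = -0.0830.
cos φ cos δ sin H_s = 0.9711 × 0.9732 × 0.9983 = 0.9435.
Q̄ = (1361/π) × (-0.0830 + 0.9435) = 433.22 × 0.8605 = 372.79 W/m².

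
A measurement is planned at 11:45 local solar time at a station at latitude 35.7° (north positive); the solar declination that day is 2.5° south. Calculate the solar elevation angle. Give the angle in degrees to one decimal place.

Hour angle H = 15° × (11.75 − 12) = -3.75°.
cos θ_z = sin(35.7°) sin(-2.5°) + cos(35.7°) cos(-2.5°) cos(-3.75°) = -0.0255 + 0.8096 = 0.7841.
θ_z = arccos(0.7841) = 38.36°, so the elevation is 90° − 38.36° = 51.64°.

51.6°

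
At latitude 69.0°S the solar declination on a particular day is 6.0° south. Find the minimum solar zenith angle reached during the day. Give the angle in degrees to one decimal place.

At local solar noon the hour angle is zero, so the zenith angle is |φ − δ| = |-69.0° − (-6.0°)| = 63.0°.

63.0°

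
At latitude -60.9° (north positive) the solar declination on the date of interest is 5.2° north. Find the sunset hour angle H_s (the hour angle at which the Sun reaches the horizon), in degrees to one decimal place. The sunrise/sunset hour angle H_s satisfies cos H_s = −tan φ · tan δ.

80.6°

cos H_s = −tan(-60.9°) · tan(5.2°) = 0.1635, so H_s = arccos(0.1635) = 80.59°.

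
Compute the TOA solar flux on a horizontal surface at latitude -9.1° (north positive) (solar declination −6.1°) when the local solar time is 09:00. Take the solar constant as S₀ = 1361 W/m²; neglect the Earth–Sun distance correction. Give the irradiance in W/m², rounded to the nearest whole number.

968 W/m²

Hour angle H = 15° × (9 − 12) = -45.00°.
cos θ_z = sin φ sin δ + cos φ cos δ cos H = (-0.1582)(-0.1063) + (0.9874)(0.9943)(0.7071) = 0.7110.
Top-of-atmosphere irradiance = S₀ cos θ_z = 1361 × 0.7110 = 967.67 W/m².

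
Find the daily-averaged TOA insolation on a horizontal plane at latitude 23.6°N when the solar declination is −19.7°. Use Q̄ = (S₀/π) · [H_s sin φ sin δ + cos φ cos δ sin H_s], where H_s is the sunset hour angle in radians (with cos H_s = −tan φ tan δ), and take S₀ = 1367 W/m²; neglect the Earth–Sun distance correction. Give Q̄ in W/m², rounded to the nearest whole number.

cos H_s = −tan(23.6°) · tan(-19.7°) = 0.1564, so H_s = arccos(0.1564) = 81.00°. In radians, H_s = 1.4137.
H_s sin φ sin δ = 1.4137 × 0.4003 × -0.3371 = -0.1908.
cos φ cos δ sin H_s = 0.9164 × 0.9415 × 0.9877 = 0.8522.
Q̄ = (1367/π) × (-0.1908 + 0.8522) = 435.13 × 0.6614 = 287.79 W/m².

288 W/m²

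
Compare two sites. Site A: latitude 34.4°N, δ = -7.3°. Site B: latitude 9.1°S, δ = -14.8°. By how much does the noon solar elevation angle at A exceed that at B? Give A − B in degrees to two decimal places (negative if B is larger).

-36.00°

A: 90° − |34.4 − (-7.3)| = 48.30°.
B: 90° − |-9.1 − (-14.8)| = 84.30°.
A − B = 48.30 − 84.30 = -36.00°.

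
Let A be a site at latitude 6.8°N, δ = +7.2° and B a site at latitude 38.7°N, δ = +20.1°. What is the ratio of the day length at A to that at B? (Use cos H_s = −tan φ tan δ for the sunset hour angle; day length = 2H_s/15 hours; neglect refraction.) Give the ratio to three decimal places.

0.849

A: H_s = arccos(−tan 6.8° · tan 7.2°) = 90.86°, so 2H_s/15 = 12.1147 h.
B: H_s = arccos(−tan 38.7° · tan 20.1°) = 107.05°, so 2H_s/15 = 14.2733 h.
Ratio A/B = 12.1147 / 14.2733 = 0.8488.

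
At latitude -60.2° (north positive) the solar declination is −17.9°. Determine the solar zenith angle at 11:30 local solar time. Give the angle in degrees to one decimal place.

Hour angle H = 15° × (11.5 − 12) = -7.50°.
With φ = -60.2°, δ = -17.9°, H = -7.50°: sin φ sin δ = 0.2667, cos φ cos δ cos H = 0.4689, so cos θ_z = 0.7356.
θ_z = arccos(0.7356) = 42.64°.

42.6°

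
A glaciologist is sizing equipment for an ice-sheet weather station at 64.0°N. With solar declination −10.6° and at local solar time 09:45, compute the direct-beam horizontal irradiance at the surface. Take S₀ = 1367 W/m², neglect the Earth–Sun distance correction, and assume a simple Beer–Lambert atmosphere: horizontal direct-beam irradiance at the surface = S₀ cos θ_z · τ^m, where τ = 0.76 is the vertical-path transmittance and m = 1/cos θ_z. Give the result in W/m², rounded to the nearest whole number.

64 W/m²

Hour angle H = 15° × (9.75 − 12) = -33.75°.
With φ = 64.0°, δ = -10.6°, H = -33.75°: sin φ sin δ = -0.1653, cos φ cos δ cos H = 0.3583, so cos θ_z = 0.1930.
Air mass m = 1/cos θ_z = 1/0.1930 = 5.181; τ^m = 0.76^5.181 = 0.2413.
Surface direct beam = 1367 × 0.1930 × 0.2413 = 63.66 W/m².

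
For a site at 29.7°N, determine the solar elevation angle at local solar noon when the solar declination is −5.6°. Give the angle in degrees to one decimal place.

54.7°

At local solar noon the hour angle is zero, so the elevation is 90° − |φ − δ| = 90° − |29.7° − (-5.6°)| = 90° − 35.3° = 54.7°.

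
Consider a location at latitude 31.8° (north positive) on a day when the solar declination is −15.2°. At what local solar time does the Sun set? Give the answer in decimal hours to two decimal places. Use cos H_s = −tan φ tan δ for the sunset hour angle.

cos H_s = −tan(31.8°) · tan(-15.2°) = 0.1685, so H_s = arccos(0.1685) = 80.30°.
Sunset is at 12 + H_s/15 = 12 + 5.353 = 17.353 h local solar time.

17.35 h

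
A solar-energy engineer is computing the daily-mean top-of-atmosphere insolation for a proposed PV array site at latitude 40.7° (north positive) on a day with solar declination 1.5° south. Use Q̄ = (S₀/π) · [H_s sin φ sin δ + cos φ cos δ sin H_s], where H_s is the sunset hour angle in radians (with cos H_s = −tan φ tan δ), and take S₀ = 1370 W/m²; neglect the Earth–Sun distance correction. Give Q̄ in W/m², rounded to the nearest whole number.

cos H_s = −tan(40.7°) · tan(-1.5°) = 0.0225, so H_s = arccos(0.0225) = 88.71°. In radians, H_s = 1.5483.
H_s sin φ sin δ = 1.5483 × 0.6521 × -0.0262 = -0.0265.
cos φ cos δ sin H_s = 0.7581 × 0.9997 × 0.9997 = 0.7576.
Q̄ = (1370/π) × (-0.0265 + 0.7576) = 436.08 × 0.7311 = 318.82 W/m².

319 W/m²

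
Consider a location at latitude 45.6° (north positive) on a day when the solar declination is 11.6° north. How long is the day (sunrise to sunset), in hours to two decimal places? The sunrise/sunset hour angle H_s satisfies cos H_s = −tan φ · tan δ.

13.61 hours

−tan φ tan δ = −(1.0212)(0.2053) = -0.2097; H_s = arccos(-0.2097) = 102.10°.
Day length = 2 H_s / 15° h⁻¹ = 204.20° / 15 = 13.613 h.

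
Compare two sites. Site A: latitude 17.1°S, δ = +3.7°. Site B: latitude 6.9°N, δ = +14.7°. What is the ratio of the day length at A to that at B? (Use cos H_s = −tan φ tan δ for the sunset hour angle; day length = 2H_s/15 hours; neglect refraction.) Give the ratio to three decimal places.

A: H_s = arccos(−tan -17.1° · tan 3.7°) = 88.86°, so 2H_s/15 = 11.8480 h.
B: H_s = arccos(−tan 6.9° · tan 14.7°) = 91.82°, so 2H_s/15 = 12.2427 h.
Ratio A/B = 11.8480 / 12.2427 = 0.9678.

0.968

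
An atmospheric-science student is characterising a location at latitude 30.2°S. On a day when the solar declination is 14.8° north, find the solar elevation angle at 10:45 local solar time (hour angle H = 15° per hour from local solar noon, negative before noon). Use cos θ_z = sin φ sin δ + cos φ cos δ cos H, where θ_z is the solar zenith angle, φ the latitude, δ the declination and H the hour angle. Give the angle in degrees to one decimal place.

41.5°

Hour angle H = 15° × (10.75 − 12) = -18.75°.
cos θ_z = sin(-30.2°) sin(14.8°) + cos(-30.2°) cos(14.8°) cos(-18.75°) = -0.1285 + 0.7913 = 0.6628.
θ_z = arccos(0.6628) = 48.49°, so the elevation is 90° − 48.49° = 41.51°.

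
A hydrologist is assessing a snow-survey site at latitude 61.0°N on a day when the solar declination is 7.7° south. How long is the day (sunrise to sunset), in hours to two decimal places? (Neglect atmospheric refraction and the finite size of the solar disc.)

The sunset hour angle satisfies cos H_s = −tan φ tan δ = 0.2439, giving H_s = 75.88°.
Day length = 2 H_s / 15° h⁻¹ = 151.76° / 15 = 10.117 h.

10.12 hours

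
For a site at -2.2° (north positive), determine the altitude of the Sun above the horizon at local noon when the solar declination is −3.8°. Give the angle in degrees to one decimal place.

88.4°

At local solar noon the hour angle is zero, so the elevation is 90° − |φ − δ| = 90° − |-2.2° − (-3.8°)| = 90° − 1.6° = 88.4°.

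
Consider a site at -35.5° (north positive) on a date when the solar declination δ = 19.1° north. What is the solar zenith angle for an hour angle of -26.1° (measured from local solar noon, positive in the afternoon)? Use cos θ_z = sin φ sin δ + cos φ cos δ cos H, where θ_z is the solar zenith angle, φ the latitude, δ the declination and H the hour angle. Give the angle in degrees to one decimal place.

With φ = -35.5°, δ = 19.1°, H = -26.10°: sin φ sin δ = -0.1900, cos φ cos δ cos H = 0.6909, so cos θ_z = 0.5009.
θ_z = arccos(0.5009) = 59.94°.

59.9°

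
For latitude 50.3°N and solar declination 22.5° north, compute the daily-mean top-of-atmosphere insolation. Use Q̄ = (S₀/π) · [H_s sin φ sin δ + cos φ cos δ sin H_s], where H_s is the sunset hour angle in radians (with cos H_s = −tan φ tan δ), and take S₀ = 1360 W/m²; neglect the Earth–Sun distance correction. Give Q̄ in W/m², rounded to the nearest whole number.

The sunset hour angle satisfies cos H_s = −tan φ tan δ = -0.4989, giving H_s = 119.93°. In radians, H_s = 2.0932.
H_s sin φ sin δ = 2.0932 × 0.7694 × 0.3827 = 0.6163.
cos φ cos δ sin H_s = 0.6388 × 0.9239 × 0.8666 = 0.5115.
Q̄ = (1360/π) × (0.6163 + 0.5115) = 432.90 × 1.1278 = 488.22 W/m².

488 W/m²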